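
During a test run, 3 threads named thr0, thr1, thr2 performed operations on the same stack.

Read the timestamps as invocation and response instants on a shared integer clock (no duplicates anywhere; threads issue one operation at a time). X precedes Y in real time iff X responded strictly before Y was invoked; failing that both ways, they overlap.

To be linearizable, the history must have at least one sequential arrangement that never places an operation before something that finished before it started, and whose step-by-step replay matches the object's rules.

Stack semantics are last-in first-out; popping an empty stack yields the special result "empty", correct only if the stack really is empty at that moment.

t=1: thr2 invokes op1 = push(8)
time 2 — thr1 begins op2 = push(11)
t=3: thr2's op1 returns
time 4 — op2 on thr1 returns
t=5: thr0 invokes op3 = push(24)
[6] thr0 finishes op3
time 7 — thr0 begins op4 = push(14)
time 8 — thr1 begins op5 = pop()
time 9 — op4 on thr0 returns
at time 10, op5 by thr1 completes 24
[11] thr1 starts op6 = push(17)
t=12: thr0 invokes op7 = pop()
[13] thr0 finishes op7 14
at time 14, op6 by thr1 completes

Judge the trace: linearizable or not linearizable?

one valid linearization: op1, op2, op3, op5, op4, op7, op6
step 1: op1 push(8) — stack <8>
step 2: op2 push(11) — stack <8,11>
step 3: op3 push(24) — stack <8,11,24>
step 4: op5 pop() → 24 — stack <8,11>
step 5: op4 push(14) — stack <8,11,14>
step 6: op7 pop() → 14 — stack <8,11>
step 7: op6 push(17) — stack <8,11,17>

linearizable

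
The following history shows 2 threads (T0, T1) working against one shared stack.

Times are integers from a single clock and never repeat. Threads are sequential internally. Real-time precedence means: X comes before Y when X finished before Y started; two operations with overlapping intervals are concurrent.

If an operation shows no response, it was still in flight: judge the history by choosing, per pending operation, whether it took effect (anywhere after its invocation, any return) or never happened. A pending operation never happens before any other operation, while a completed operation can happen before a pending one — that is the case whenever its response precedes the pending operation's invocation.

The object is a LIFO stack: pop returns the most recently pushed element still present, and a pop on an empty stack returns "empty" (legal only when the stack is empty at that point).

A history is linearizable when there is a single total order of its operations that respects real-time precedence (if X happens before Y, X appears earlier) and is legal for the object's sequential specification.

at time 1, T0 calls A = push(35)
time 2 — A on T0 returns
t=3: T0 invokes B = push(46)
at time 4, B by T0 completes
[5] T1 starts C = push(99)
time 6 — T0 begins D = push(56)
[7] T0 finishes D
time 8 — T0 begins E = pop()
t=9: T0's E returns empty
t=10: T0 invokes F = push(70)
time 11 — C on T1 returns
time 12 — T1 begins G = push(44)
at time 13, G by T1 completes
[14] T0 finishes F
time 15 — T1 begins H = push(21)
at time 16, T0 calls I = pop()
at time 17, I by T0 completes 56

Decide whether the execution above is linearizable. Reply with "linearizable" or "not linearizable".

events 1..8 are fine; event 9 — the response of E at time 9 — makes the prefix non-linearizable
exhaustive check: the 4 completed stack ops admit one real-time order; illegal
no escape via the 1 pending operation (C): every completion choice fails
take A, B, D, E (pending dropped): step 4 already fails, because E pop() → empty cannot occur there

not linearizable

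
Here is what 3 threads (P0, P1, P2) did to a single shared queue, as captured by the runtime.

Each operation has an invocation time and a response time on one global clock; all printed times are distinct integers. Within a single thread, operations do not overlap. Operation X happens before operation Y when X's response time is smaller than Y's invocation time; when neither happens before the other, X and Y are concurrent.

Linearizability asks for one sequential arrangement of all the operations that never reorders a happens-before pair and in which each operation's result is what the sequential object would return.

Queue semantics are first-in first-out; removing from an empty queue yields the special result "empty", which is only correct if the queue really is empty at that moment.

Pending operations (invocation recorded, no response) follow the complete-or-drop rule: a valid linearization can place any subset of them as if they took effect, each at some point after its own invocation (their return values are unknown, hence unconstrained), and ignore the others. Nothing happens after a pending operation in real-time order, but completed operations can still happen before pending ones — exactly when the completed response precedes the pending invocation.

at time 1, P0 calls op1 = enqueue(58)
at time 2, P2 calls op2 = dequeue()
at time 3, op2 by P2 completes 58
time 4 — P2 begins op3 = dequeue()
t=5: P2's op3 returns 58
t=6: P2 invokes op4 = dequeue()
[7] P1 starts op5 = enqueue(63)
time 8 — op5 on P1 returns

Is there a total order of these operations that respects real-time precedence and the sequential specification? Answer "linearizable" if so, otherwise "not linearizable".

prefix check: 1..4 passes, 1..5 fails once op3's time-5 response joins
the completed operations (2 total) allow one real-time order; the queue replay rejects it
completion choices over the 1 pending operation (op1) were checked; none helps
sample order op2, op3 (pending dropped) stalls at step 1 — op2 dequeue() → 58 has no legal effect

not linearizable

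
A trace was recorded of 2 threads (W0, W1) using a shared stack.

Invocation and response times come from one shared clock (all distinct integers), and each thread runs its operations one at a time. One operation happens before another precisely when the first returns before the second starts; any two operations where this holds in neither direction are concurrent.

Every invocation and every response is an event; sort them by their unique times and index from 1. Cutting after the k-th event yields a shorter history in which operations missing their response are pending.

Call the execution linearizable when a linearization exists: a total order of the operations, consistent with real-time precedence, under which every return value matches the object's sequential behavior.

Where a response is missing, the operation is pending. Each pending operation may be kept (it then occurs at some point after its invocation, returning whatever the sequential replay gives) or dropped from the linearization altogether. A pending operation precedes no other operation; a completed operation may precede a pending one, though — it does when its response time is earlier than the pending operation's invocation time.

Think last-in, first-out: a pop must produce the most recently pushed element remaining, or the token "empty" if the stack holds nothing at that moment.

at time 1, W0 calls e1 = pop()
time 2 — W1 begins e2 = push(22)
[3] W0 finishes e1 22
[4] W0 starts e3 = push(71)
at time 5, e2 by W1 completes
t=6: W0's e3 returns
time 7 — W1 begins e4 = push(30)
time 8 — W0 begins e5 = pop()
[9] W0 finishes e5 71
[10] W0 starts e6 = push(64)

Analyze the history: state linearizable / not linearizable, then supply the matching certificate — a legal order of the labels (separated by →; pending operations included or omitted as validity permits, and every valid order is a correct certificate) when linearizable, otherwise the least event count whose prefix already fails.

step 1: e2 push(22) — stack <22>
step 2: e1 pop() → 22 — stack <>
step 3: e3 push(71) — stack <71>
step 4: e5 pop() → 71 — stack <>

linearizable — witness: e2 → e1 → e3 → e5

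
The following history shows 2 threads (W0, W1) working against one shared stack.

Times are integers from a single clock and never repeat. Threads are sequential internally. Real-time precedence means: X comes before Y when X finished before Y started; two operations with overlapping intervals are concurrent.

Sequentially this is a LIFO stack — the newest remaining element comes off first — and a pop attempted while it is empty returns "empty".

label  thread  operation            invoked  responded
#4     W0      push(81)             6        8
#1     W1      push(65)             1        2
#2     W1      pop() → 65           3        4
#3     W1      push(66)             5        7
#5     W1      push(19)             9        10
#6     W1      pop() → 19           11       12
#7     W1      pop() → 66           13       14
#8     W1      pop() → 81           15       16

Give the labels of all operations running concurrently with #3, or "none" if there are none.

overlap test against #3 [5,7]: concurrent iff the interval meets 5..7
#1 [1,2]: before
#2 [3,4]: before
#4 [6,8]: concurrent
#5 [9,10]: after
#6 [11,12]: after
#7 [13,14]: after
#8 [15,16]: after

#4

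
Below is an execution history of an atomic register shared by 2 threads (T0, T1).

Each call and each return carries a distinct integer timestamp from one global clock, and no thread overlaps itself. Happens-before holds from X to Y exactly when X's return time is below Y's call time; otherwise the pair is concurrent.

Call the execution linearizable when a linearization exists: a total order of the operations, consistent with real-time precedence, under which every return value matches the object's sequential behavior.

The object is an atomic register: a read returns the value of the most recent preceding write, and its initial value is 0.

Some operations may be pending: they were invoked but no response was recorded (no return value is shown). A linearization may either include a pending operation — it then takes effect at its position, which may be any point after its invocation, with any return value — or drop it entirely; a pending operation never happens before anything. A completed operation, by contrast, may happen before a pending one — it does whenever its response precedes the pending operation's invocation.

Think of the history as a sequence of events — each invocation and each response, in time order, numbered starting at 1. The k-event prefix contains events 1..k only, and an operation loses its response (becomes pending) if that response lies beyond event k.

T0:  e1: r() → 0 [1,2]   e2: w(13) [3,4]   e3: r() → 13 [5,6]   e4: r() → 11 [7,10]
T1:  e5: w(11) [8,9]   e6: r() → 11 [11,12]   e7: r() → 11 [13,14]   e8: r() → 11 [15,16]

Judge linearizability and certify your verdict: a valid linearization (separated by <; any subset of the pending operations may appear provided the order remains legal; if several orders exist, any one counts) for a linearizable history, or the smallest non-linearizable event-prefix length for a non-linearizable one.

step 1: e1 r() → 0 — value 0
step 2: e2 w(13) — value 13
step 3: e3 r() → 13 — value 13
step 4: e5 w(11) — value 11
step 5: e4 r() → 11 — value 11
step 6: e6 r() → 11 — value 11
step 7: e7 r() → 11 — value 11
step 8: e8 r() → 11 — value 11

linearizable — witness: e1 < e2 < e3 < e5 < e4 < e6 < e7 < e8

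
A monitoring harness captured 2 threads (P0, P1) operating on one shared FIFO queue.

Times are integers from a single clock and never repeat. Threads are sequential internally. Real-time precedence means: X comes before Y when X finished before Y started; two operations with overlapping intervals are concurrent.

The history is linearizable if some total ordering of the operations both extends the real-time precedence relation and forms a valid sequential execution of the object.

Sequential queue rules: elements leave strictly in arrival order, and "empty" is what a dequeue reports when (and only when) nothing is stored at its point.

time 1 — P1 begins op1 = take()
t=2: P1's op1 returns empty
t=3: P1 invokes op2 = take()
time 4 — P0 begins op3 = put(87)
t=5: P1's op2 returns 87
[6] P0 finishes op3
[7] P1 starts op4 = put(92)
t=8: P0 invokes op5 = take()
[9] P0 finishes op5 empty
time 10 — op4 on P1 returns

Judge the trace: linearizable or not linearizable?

one valid linearization: op1, op3, op2, op5, op4
step 1: op1 take() → empty — queue <>
step 2: op3 put(87) — queue <87>
step 3: op2 take() → 87 — queue <>
step 4: op5 take() → empty — queue <>
step 5: op4 put(92) — queue <92>

linearizable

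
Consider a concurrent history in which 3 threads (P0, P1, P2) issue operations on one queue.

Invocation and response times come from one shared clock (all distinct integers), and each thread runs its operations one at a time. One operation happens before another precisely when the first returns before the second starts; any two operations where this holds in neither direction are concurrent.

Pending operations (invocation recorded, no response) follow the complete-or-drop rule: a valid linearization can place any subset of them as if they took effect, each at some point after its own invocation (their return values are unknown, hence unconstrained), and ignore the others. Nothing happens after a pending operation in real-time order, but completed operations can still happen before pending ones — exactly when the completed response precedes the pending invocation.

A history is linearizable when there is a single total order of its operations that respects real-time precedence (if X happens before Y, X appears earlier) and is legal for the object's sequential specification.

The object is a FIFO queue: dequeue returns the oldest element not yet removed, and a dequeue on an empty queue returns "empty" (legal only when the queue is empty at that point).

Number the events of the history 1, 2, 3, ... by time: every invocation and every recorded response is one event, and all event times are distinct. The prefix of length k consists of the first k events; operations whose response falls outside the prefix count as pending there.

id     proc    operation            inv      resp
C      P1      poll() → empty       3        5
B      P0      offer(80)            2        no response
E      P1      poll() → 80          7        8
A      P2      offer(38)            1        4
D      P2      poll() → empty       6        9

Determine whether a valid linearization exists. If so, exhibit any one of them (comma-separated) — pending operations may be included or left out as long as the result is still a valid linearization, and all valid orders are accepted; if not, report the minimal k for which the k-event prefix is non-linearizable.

the violation lands at event 9, D's response at time 9: events 1..8 linearize, events 1..9 do not
checked exhaustively: 4 real-time-consistent orders of 4 completed operations, zero legal queue replays
no completion choice of the 1 pending operation (B) rescues it — every subset was tried
take A, C, D, E (pending dropped): step 2 already fails, because C poll() → empty cannot occur there
take A, C, E, D (pending dropped): step 2 already fails, because C poll() → empty cannot occur there

not linearizable — minimal violating prefix: 9 events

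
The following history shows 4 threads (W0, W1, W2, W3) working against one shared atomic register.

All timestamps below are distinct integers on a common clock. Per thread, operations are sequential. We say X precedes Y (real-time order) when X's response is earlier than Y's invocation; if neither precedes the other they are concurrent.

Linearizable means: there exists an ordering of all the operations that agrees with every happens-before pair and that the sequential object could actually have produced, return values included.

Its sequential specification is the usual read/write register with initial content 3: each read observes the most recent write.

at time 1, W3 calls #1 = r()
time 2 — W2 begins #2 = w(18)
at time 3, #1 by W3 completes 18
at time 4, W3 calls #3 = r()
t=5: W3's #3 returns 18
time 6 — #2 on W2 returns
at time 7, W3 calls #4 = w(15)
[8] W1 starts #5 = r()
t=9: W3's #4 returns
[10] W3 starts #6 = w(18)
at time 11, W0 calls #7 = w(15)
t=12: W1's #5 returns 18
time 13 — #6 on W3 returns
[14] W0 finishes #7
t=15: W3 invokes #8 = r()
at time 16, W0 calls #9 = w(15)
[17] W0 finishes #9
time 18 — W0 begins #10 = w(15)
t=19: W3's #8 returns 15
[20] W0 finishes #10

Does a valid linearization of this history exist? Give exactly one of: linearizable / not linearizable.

witness order: #2, #1, #3, #4, #6, #5, #7, #8, #9, #10
step 1: #2 w(18) — value 18
step 2: #1 r() → 18 — value 18
step 3: #3 r() → 18 — value 18
step 4: #4 w(15) — value 15
step 5: #6 w(18) — value 18
step 6: #5 r() → 18 — value 18
step 7: #7 w(15) — value 15
step 8: #8 r() → 15 — value 15
step 9: #9 w(15) — value 15
step 10: #10 w(15) — value 15

linearizable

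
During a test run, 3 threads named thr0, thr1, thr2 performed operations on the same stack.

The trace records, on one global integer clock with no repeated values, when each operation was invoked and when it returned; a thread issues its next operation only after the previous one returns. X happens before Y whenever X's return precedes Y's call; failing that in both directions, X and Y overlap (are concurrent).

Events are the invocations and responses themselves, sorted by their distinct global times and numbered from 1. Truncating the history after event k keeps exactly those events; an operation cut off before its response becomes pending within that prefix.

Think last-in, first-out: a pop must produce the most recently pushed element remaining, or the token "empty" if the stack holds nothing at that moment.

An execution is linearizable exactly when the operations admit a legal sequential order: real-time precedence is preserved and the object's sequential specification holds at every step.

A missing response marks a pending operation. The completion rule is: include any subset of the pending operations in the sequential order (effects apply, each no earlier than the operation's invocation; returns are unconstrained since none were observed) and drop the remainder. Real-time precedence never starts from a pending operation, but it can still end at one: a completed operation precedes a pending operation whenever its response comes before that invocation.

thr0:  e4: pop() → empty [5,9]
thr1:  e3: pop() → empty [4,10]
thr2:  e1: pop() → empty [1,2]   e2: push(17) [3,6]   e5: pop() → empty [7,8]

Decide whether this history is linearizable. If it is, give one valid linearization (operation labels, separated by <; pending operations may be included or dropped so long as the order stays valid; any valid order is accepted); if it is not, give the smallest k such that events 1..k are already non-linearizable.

already the first 10 events (up to e3's response at time 10) admit no linearization; the first 9 still do
5 completed operations, 12 real-time-consistent orders — every stack replay fails
take e1, e2, e3, e4, e5: step 3 already fails, because e3 pop() → empty cannot occur there
take e1, e2, e3, e5, e4: step 3 already fails, because e3 pop() → empty cannot occur there

not linearizable — minimal violating prefix: 10 events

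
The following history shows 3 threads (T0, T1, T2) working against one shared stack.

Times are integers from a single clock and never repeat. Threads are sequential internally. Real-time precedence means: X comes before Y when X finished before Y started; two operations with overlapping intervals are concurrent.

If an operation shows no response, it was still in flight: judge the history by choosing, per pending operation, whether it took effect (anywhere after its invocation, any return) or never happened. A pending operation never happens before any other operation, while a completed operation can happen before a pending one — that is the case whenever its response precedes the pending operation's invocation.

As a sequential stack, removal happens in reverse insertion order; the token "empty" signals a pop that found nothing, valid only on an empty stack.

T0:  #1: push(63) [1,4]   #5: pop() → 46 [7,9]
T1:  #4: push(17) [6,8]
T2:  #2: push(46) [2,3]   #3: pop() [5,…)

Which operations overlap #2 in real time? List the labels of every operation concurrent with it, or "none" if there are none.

#2 spans [2,3]; an op avoiding the whole window 2..3 is ordered, any other is concurrent
#1 [1,4]: concurrent
#3 [5,…): after
#4 [6,8]: after
#5 [7,9]: after

#1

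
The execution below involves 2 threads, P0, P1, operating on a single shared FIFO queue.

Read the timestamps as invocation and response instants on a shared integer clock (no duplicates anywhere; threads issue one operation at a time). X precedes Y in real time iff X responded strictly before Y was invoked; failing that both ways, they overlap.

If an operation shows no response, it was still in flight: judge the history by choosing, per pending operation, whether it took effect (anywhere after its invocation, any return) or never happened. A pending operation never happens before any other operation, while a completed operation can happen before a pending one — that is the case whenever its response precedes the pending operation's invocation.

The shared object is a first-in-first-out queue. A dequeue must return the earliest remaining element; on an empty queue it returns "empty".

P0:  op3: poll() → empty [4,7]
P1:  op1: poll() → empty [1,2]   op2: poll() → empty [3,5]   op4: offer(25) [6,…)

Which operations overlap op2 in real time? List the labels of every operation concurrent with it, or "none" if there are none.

op3

op2 runs from 3 to 5; window-overlapping ops are concurrent
op1 [1,2]: before
op3 [4,7]: concurrent
op4 [6,…): after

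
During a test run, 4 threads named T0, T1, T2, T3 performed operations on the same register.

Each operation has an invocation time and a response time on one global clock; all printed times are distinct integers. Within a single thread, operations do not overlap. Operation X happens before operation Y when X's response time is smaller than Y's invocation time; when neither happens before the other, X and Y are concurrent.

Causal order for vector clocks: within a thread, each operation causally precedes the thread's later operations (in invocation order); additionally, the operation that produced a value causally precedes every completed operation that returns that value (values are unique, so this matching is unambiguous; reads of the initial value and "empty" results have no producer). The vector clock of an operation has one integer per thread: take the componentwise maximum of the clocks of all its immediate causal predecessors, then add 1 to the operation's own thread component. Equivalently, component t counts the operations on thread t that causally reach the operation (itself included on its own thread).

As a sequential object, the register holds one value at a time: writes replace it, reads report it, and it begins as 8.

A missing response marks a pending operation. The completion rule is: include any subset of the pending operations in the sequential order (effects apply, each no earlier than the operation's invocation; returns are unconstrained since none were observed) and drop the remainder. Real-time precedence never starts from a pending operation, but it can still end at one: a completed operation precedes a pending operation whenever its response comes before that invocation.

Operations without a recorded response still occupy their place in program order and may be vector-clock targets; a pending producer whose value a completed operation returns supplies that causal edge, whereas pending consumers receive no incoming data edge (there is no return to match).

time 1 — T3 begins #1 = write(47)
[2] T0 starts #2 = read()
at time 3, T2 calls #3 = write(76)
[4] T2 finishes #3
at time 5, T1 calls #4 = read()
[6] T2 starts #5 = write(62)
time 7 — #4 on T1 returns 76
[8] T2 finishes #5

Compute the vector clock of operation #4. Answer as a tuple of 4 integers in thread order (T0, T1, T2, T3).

root op #1, invoked 1: fresh clock plus T3's own tick → (0, 0, 0, 1)
root op #3, invoked 3: fresh clock plus T2's own tick → (0, 0, 1, 0)
root op #2, invoked 2: fresh clock plus T0's own tick → (1, 0, 0, 0)
#5, invoked 6, takes VC(#3)=(0, 0, 1, 0) under max, adds 1 for T2 → (0, 0, 2, 0)
#4, invoked 5, takes VC(#3)=(0, 0, 1, 0) under max, adds 1 for T1 → (0, 1, 1, 0)
target: VC(#4) = (0, 1, 1, 0)

(0, 1, 1, 0)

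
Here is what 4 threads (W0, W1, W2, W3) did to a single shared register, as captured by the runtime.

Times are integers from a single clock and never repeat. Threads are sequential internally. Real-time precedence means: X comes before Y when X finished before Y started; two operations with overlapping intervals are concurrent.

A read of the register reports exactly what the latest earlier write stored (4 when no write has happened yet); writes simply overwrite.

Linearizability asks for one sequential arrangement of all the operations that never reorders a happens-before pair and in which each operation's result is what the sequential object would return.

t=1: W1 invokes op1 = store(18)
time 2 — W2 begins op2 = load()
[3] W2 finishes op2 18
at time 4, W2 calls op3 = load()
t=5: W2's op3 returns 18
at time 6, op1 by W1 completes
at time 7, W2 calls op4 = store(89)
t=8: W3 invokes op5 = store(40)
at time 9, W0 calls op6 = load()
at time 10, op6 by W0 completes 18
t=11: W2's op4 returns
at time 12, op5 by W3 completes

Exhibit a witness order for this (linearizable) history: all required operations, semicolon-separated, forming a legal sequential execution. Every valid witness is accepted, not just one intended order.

after step 1 (op1 store(18)): value 18
after step 2 (op2 load() → 18): value 18
after step 3 (op3 load() → 18): value 18
after step 4 (op6 load() → 18): value 18
after step 5 (op4 store(89)): value 89
after step 6 (op5 store(40)): value 40

op1; op2; op3; op6; op4; op5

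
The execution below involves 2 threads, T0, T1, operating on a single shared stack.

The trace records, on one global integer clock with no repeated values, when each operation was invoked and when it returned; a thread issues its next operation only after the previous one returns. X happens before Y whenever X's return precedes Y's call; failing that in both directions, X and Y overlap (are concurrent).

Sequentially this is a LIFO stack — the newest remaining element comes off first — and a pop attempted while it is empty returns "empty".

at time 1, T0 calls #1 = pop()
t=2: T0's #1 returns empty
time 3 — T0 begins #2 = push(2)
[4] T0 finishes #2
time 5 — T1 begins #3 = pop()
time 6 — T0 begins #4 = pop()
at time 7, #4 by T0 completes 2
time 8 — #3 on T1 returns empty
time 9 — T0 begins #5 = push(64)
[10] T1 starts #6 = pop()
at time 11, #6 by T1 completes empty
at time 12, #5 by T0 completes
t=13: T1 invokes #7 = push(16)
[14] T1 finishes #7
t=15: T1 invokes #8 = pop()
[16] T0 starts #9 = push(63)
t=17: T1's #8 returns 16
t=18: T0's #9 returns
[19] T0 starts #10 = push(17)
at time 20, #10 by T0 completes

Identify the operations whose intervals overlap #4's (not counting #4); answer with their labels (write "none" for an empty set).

#4 spans [6,7]: anything still running between times 6 and 7 counts as concurrent
#1 [1,2]: before
#2 [3,4]: before
#3 [5,8]: concurrent
#5 [9,12]: after
#6 [10,11]: after
#7 [13,14]: after
#8 [15,17]: after
#9 [16,18]: after
#10 [19,20]: after

#3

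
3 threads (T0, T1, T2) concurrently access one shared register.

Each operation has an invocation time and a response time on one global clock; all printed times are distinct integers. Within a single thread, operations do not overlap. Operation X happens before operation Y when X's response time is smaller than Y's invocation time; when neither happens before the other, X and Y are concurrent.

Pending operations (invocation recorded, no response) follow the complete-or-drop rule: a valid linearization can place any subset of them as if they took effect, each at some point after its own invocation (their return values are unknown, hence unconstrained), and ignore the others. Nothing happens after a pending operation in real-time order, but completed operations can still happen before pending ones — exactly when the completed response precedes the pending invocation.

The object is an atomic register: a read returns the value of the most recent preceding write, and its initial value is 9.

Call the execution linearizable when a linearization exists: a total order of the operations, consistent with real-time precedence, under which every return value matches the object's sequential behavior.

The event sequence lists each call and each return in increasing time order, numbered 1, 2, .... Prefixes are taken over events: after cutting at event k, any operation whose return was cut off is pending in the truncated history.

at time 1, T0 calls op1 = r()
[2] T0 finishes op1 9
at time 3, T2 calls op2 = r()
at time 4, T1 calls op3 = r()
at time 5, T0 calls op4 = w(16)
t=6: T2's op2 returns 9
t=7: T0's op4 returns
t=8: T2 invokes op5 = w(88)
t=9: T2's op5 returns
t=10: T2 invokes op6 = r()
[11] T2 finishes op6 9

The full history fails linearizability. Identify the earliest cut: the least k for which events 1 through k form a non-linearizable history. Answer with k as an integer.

events 1..10 are still linearizable — one witness is op1, op2, op3, op4, op5:
1. op1 r() → 9, leaving value 9
2. op2 r() → 9, leaving value 9
3. op3 r() (pending, included), leaving value 9
4. op4 w(16), leaving value 16
5. op5 w(88), leaving value 88
include event 11 — op6 responding at 11 — and every candidate order breaks
completion choices over the 1 pending operation (op3) were checked; none helps
take op1, op2, op4, op5, op6 (pending dropped): step 5 already fails, because op6 r() → 9 cannot occur there
take op1, op4, op2, op5, op6 (pending dropped): step 3 already fails, because op2 r() → 9 cannot occur there

11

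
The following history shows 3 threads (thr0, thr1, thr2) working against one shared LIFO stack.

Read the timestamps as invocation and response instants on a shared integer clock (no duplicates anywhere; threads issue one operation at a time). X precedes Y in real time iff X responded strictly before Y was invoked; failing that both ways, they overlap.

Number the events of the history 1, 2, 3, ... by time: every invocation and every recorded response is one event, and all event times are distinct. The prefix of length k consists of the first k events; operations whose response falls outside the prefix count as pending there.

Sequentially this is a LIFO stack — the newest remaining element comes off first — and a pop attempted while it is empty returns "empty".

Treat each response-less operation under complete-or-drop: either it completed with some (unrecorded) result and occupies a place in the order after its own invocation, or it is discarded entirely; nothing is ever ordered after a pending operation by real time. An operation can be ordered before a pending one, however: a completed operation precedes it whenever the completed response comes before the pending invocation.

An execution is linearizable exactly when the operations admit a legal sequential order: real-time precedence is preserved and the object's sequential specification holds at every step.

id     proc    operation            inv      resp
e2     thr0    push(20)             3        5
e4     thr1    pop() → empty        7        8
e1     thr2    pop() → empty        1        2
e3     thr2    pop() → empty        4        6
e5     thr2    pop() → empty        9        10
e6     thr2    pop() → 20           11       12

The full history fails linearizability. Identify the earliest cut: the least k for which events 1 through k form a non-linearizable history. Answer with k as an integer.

a valid linearization of events 1..7 exists, for instance e1, e3, e2:
step 1: e1 pop() → empty — stack <>
step 2: e3 pop() → empty — stack <>
step 3: e2 push(20) — stack <20>
event 8 — e4's response, time 8 — after it, nothing linearizes
one such order, e1, e2, e3, e4, breaks at step 3 where e3 pop() → empty is illegal
one such order, e1, e3, e2, e4, breaks at step 4 where e4 pop() → empty is illegal

8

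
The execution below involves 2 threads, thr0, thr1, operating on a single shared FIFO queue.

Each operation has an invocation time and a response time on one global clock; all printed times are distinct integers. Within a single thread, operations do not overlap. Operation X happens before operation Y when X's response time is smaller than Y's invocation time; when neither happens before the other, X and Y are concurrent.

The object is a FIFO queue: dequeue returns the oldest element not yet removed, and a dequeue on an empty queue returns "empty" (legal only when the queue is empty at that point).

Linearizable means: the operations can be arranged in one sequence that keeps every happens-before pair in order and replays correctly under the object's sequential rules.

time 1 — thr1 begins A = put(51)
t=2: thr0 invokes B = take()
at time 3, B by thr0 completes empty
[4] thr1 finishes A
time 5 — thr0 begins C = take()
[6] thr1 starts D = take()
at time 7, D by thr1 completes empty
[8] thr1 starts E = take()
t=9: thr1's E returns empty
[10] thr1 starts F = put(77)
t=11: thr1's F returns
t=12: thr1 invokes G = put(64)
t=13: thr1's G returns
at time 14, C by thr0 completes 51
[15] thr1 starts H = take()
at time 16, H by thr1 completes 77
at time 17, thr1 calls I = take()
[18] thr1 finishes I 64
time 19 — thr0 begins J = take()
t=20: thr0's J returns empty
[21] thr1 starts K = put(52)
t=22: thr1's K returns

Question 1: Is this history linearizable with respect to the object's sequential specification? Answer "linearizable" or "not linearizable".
linearizable

one valid linearization: B, A, C, D, E, F, G, H, I, J, K
after step 1 (B take() → empty): queue <>
after step 2 (A put(51)): queue <51>
after step 3 (C take() → 51): queue <>
after step 4 (D take() → empty): queue <>
after step 5 (E take() → empty): queue <>
after step 6 (F put(77)): queue <77>
after step 7 (G put(64)): queue <77,64>
after step 8 (H take() → 77): queue <64>
after step 9 (I take() → 64): queue <>
after step 10 (J take() → empty): queue <>
after step 11 (K put(52)): queue <52>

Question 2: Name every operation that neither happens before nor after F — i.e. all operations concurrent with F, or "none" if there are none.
C

F spans [10,11]: anything still running between times 10 and 11 counts as concurrent
A [1,4]: before
B [2,3]: before
C [5,14]: concurrent
D [6,7]: before
E [8,9]: before
G [12,13]: after
H [15,16]: after
I [17,18]: after
J [19,20]: after
K [21,22]: after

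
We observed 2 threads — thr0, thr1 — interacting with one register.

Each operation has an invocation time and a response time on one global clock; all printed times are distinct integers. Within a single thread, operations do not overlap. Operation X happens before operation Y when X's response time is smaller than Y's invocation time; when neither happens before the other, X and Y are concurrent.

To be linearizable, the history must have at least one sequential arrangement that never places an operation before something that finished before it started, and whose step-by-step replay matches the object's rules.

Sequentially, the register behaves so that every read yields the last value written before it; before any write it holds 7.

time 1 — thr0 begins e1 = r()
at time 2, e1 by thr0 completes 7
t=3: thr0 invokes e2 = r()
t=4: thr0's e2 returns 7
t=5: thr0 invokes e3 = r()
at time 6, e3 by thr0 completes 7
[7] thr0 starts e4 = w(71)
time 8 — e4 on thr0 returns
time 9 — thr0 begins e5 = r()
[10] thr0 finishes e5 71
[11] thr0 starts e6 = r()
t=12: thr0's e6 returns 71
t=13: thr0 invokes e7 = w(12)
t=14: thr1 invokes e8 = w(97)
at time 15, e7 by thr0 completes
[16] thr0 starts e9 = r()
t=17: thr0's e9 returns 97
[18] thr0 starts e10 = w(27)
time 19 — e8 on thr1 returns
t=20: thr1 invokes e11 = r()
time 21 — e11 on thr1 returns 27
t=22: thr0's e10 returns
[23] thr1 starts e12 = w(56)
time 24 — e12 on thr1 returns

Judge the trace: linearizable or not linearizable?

linearizable

a witness: e1, e2, e3, e4, e5, e6, e7, e8, e9, e10, e11, e12
after step 1 (e1 r() → 7): value 7
after step 2 (e2 r() → 7): value 7
after step 3 (e3 r() → 7): value 7
after step 4 (e4 w(71)): value 71
after step 5 (e5 r() → 71): value 71
after step 6 (e6 r() → 71): value 71
after step 7 (e7 w(12)): value 12
after step 8 (e8 w(97)): value 97
after step 9 (e9 r() → 97): value 97
after step 10 (e10 w(27)): value 27
after step 11 (e11 r() → 27): value 27
after step 12 (e12 w(56)): value 56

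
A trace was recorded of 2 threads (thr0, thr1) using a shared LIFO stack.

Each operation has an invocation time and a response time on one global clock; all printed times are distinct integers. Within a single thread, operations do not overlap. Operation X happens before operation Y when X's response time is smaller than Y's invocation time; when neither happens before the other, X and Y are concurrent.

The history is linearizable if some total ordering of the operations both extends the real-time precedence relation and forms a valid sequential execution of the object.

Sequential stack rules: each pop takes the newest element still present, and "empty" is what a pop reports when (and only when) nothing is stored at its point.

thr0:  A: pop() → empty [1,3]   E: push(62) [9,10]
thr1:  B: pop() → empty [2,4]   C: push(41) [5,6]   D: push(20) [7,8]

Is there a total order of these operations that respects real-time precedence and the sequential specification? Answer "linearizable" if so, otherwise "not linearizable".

witness order: A, B, C, D, E
step 1: A pop() → empty — stack <>
step 2: B pop() → empty — stack <>
step 3: C push(41) — stack <41>
step 4: D push(20) — stack <41,20>
step 5: E push(62) — stack <41,20,62>

linearizable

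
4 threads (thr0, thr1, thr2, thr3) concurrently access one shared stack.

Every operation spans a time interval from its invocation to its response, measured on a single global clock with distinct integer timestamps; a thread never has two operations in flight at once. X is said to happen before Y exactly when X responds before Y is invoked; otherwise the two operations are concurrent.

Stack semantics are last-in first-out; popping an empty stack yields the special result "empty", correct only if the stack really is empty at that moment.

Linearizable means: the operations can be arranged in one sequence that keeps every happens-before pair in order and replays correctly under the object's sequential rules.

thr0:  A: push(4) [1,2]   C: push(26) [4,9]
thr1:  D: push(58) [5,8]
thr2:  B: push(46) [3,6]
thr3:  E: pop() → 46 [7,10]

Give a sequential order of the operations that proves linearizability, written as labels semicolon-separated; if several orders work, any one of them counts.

A; B; E; C; D

step 1: A push(4) — stack <4>
step 2: B push(46) — stack <4,46>
step 3: E pop() → 46 — stack <4>
step 4: C push(26) — stack <4,26>
step 5: D push(58) — stack <4,26,58>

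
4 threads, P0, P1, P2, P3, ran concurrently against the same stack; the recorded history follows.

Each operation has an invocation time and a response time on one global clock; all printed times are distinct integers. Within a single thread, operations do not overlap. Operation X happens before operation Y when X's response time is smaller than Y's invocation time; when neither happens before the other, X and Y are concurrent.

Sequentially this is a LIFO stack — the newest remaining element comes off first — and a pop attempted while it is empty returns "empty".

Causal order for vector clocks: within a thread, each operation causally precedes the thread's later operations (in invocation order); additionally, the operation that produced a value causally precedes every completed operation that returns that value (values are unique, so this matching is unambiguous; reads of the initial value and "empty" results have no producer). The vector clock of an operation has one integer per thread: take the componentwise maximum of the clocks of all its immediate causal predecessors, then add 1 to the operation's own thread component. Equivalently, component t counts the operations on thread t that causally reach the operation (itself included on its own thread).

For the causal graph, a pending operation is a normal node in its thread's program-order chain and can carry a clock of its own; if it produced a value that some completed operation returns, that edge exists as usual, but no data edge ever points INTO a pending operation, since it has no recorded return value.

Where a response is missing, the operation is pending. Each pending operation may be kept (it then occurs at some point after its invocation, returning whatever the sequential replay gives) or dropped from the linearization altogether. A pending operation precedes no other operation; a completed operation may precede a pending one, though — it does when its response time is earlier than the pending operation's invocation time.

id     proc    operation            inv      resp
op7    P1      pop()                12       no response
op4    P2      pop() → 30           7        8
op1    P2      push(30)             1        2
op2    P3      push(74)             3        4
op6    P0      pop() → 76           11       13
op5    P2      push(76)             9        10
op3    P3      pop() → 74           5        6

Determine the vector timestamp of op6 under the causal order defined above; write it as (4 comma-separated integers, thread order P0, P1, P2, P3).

(1, 0, 3, 0)

invoked at 3, op2 has no predecessors; its own P3 bump gives (0, 0, 0, 1)
invoked at 1, op1 has no predecessors; its own P2 bump gives (0, 0, 1, 0)
invoked at 12, op7 has no predecessors; its own P1 bump gives (0, 1, 0, 0)
merge at op3 (invoked 5): VC(op2)=(0, 0, 0, 1), own-thread bump on P3 → (0, 0, 0, 2)
merge at op4 (invoked 7): VC(op1)=(0, 0, 1, 0), own-thread bump on P2 → (0, 0, 2, 0)
merge at op5 (invoked 9): VC(op4)=(0, 0, 2, 0), own-thread bump on P2 → (0, 0, 3, 0)
merge at op6 (invoked 11): VC(op5)=(0, 0, 3, 0), own-thread bump on P0 → (1, 0, 3, 0)
target: VC(op6) = (1, 0, 3, 0)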